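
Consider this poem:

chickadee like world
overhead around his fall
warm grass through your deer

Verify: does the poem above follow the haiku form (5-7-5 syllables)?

Yes

Line 1: chickadee (3), like (1), world (1) → 5 ✓
Line 2: overhead (3), around (2), his (1), fall (1) → 7 ✓
Line 3: warm (1), grass (1), through (1), your (1), deer (1) → 5 ✓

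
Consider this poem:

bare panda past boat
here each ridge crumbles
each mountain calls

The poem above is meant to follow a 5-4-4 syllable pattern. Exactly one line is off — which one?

Line 1: bare(1) + panda(2) + past(1) + boat(1) = 5 ✓
Line 2: here(1) + each(1) + ridge(1) + crumbles(2) = 5 (expected 4)
Line 3: each(1) + mountain(2) + calls(1) = 4 ✓

The second line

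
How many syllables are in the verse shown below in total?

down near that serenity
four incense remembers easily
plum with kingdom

20

Line 1: down (1), near (1), that (1), serenity (4) → 7
Line 2: four (1), incense (2), remembers (3), easily (3) → 9
Line 3: plum (1), with (1), kingdom (2) → 4
Total: 7 + 9 + 4 = 20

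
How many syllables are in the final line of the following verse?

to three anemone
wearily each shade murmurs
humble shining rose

5

The final line: humble(2) + shining(2) + rose(1) = 5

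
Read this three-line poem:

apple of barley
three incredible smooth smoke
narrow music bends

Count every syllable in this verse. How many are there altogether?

17

Line 1: apple (2), of (1), barley (2) → 5
Line 2: three (1), incredible (4), smooth (1), smoke (1) → 7
Line 3: narrow (2), music (2), bends (1) → 5
Total: 5 + 7 + 5 = 17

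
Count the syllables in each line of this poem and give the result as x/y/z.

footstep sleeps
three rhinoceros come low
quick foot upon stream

3/7/5

Line 1: footstep(2) + sleeps(1) = 3
Line 2: three(1) + rhinoceros(4) + come(1) + low(1) = 7
Line 3: quick(1) + foot(1) + upon(2) + stream(1) = 5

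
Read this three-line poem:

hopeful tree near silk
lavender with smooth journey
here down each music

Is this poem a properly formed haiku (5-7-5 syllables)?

Line 1: hopeful (2), tree (1), near (1), silk (1) → 5 ✓
Line 2: lavender (3), with (1), smooth (1), journey (2) → 7 ✓
Line 3: here (1), down (1), each (1), music (2) → 5 ✓

Yes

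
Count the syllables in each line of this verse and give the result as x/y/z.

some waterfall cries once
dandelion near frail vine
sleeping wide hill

6/7/4

Line 1: some(1) + waterfall(3) + cries(1) + once(1) = 6
Line 2: dandelion(4) + near(1) + frail(1) + vine(1) = 7
Line 3: sleeping(2) + wide(1) + hill(1) = 4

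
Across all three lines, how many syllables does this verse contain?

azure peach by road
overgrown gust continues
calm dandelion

17

Line 1: azure(2) + peach(1) + by(1) + road(1) = 5
Line 2: overgrown(3) + gust(1) + continues(3) = 7
Line 3: calm(1) + dandelion(4) = 5
Total: 5 + 7 + 5 = 17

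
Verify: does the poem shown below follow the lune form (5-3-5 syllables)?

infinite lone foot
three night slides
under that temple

Line 1: infinite (3), lone (1), foot (1) → 5 ✓
Line 2: three (1), night (1), slides (1) → 3 ✓
Line 3: under (2), that (1), temple (2) → 5 ✓

Yes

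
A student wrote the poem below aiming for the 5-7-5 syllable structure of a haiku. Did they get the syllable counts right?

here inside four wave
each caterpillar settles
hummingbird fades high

Line 1: here (1), inside (2), four (1), wave (1) → 5 ✓
Line 2: each (1), caterpillar (4), settles (2) → 7 ✓
Line 3: hummingbird (3), fades (1), high (1) → 5 ✓

Yes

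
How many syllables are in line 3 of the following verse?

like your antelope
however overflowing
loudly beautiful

5

Line 3: "loudly beautiful": 2+3 = 5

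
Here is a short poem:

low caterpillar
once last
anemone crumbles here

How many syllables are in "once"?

"once" has 1 syllable.

1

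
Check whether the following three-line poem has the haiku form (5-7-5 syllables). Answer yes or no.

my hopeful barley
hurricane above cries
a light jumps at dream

No

Line 1: my (1), hopeful (2), barley (2) → 5 ✓
Line 2: hurricane (3), above (2), cries (1) → 6 (expected 7)
Line 3: a (1), light (1), jumps (1), at (1), dream (1) → 5 ✓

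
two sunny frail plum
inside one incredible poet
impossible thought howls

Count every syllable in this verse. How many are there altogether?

20

Line 1: "two sunny frail plum": 1+2+1+1 = 5
Line 2: "inside one incredible poet": 2+1+4+2 = 9
Line 3: "impossible thought howls": 4+1+1 = 6
Total: 5 + 9 + 6 = 20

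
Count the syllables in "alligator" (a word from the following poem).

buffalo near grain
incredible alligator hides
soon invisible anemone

4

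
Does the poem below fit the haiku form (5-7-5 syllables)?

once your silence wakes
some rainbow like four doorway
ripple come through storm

Yes

Line 1: "once your silence wakes": 1+1+2+1 = 5 ✓
Line 2: "some rainbow like four doorway": 1+2+1+1+2 = 7 ✓
Line 3: "ripple come through storm": 2+1+1+1 = 5 ✓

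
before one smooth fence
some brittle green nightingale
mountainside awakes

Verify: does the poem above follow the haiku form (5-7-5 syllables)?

Line 1: before (2), one (1), smooth (1), fence (1) → 5 ✓
Line 2: some (1), brittle (2), green (1), nightingale (3) → 7 ✓
Line 3: mountainside (3), awakes (2) → 5 ✓

Yes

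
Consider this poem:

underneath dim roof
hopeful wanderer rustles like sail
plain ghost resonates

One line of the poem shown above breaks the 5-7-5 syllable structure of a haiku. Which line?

Line 1: "underneath dim roof": 3+1+1 = 5 ✓
Line 2: "hopeful wanderer rustles like sail": 2+3+2+1+1 = 9 (expected 7)
Line 3: "plain ghost resonates": 1+1+3 = 5 ✓

The second line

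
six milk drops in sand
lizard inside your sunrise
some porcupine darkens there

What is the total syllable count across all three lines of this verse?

Line 1: six(1) + milk(1) + drops(1) + in(1) + sand(1) = 5
Line 2: lizard(2) + inside(2) + your(1) + sunrise(2) = 7
Line 3: some(1) + porcupine(3) + darkens(2) + there(1) = 7
Total: 5 + 7 + 7 = 19

19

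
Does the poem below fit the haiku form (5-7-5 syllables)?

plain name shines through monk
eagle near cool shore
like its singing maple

No

Line 1: plain(1) + name(1) + shines(1) + through(1) + monk(1) = 5 ✓
Line 2: eagle(2) + near(1) + cool(1) + shore(1) = 5 (expected 7)
Line 3: like(1) + its(1) + singing(2) + maple(2) = 6 (expected 5)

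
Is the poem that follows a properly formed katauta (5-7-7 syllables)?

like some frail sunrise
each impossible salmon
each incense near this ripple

Line 1: "like some frail sunrise": 1+1+1+2 = 5 ✓
Line 2: "each impossible salmon": 1+4+2 = 7 ✓
Line 3: "each incense near this ripple": 1+2+1+1+2 = 7 ✓

Yes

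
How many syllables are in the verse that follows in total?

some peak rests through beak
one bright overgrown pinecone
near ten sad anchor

17

Line 1: some (1), peak (1), rests (1), through (1), beak (1) → 5
Line 2: one (1), bright (1), overgrown (3), pinecone (2) → 7
Line 3: near (1), ten (1), sad (1), anchor (2) → 5
Total: 5 + 7 + 5 = 17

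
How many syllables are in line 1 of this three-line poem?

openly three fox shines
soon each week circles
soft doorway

Line 1: "openly three fox shines": 3+1+1+1 = 6

6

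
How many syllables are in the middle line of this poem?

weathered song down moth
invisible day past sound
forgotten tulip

The middle line: invisible(4) + day(1) + past(1) + sound(1) = 7

7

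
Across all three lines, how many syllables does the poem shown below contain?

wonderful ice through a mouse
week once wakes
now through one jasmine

Line 1: wonderful(3) + ice(1) + through(1) + a(1) + mouse(1) = 7
Line 2: week(1) + once(1) + wakes(1) = 3
Line 3: now(1) + through(1) + one(1) + jasmine(2) = 5
Total: 7 + 3 + 5 = 15

15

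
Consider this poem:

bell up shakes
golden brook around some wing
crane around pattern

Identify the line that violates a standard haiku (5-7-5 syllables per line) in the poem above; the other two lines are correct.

Line 1

Line 1: bell(1) + up(1) + shakes(1) = 3 (expected 5)
Line 2: golden(2) + brook(1) + around(2) + some(1) + wing(1) = 7 ✓
Line 3: crane(1) + around(2) + pattern(2) = 5 ✓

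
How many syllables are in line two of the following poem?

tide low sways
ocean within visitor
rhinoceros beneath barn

Line two: ocean (2), within (2), visitor (3) → 7

7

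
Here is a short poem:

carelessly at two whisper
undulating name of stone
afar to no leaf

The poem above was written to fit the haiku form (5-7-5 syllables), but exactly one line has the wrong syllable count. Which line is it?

Line 1

Line 1: carelessly (3), at (1), two (1), whisper (2) → 7 (expected 5)
Line 2: undulating (4), name (1), of (1), stone (1) → 7 ✓
Line 3: afar (2), to (1), no (1), leaf (1) → 5 ✓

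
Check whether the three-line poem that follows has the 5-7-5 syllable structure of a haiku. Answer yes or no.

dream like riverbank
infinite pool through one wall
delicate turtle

Yes

Line 1: dream(1) + like(1) + riverbank(3) = 5 ✓
Line 2: infinite(3) + pool(1) + through(1) + one(1) + wall(1) = 7 ✓
Line 3: delicate(3) + turtle(2) = 5 ✓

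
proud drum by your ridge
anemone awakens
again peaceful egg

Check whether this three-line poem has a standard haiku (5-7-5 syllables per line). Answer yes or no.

Yes

Line 1: proud (1), drum (1), by (1), your (1), ridge (1) → 5 ✓
Line 2: anemone (4), awakens (3) → 7 ✓
Line 3: again (2), peaceful (2), egg (1) → 5 ✓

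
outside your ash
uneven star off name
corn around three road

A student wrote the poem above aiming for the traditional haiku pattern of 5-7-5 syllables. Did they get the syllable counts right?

Line 1: "outside your ash": 2+1+1 = 4 (expected 5)
Line 2: "uneven star off name": 3+1+1+1 = 6 (expected 7)
Line 3: "corn around three road": 1+2+1+1 = 5 ✓

No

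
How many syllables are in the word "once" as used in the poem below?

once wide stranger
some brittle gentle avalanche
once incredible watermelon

"once" has 1 syllable.

1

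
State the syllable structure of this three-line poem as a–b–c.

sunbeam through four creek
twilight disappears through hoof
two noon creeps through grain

5–7–5

Line 1: sunbeam (2), through (1), four (1), creek (1) → 5
Line 2: twilight (2), disappears (3), through (1), hoof (1) → 7
Line 3: two (1), noon (1), creeps (1), through (1), grain (1) → 5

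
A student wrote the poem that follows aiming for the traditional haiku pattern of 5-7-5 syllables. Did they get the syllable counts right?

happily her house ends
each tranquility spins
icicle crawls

Line 1: happily (3), her (1), house (1), ends (1) → 6 (expected 5)
Line 2: each (1), tranquility (4), spins (1) → 6 (expected 7)
Line 3: icicle (3), crawls (1) → 4 (expected 5)

No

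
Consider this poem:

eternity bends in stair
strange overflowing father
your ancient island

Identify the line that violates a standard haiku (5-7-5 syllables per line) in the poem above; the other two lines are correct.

Line 1

Line 1: eternity (4), bends (1), in (1), stair (1) → 7 (expected 5)
Line 2: strange (1), overflowing (4), father (2) → 7 ✓
Line 3: your (1), ancient (2), island (2) → 5 ✓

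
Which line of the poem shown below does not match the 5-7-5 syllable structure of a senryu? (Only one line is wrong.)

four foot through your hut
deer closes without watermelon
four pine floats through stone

Line 2

Line 1: four (1), foot (1), through (1), your (1), hut (1) → 5 ✓
Line 2: deer (1), closes (2), without (2), watermelon (4) → 9 (expected 7)
Line 3: four (1), pine (1), floats (1), through (1), stone (1) → 5 ✓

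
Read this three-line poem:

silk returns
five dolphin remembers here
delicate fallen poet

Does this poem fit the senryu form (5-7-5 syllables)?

No

Line 1: silk(1) + returns(2) = 3 (expected 5)
Line 2: five(1) + dolphin(2) + remembers(3) + here(1) = 7 ✓
Line 3: delicate(3) + fallen(2) + poet(2) = 7 (expected 5)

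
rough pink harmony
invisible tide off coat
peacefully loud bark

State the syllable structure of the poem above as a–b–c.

Line 1: rough (1), pink (1), harmony (3) → 5
Line 2: invisible (4), tide (1), off (1), coat (1) → 7
Line 3: peacefully (3), loud (1), bark (1) → 5

5–7–5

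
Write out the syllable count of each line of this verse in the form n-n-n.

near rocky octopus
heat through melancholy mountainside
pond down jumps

Line 1: near(1) + rocky(2) + octopus(3) = 6
Line 2: heat(1) + through(1) + melancholy(4) + mountainside(3) = 9
Line 3: pond(1) + down(1) + jumps(1) = 3

6-9-3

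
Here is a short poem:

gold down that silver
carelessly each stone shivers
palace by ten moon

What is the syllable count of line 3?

5

Line 3: palace (2), by (1), ten (1), moon (1) → 5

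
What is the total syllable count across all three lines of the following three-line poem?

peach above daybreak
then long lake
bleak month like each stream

13

Line 1: peach(1) + above(2) + daybreak(2) = 5
Line 2: then(1) + long(1) + lake(1) = 3
Line 3: bleak(1) + month(1) + like(1) + each(1) + stream(1) = 5
Total: 5 + 3 + 5 = 13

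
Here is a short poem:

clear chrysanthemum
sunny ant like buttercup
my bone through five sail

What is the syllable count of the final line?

5

The final line: "my bone through five sail": 1+1+1+1+1 = 5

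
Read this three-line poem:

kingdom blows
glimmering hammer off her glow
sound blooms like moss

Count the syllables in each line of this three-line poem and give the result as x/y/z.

3/8/4

Line 1: "kingdom blows": 2+1 = 3
Line 2: "glimmering hammer off her glow": 3+2+1+1+1 = 8
Line 3: "sound blooms like moss": 1+1+1+1 = 4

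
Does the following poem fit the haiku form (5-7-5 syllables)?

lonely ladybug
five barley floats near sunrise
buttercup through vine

Yes

Line 1: lonely(2) + ladybug(3) = 5 ✓
Line 2: five(1) + barley(2) + floats(1) + near(1) + sunrise(2) = 7 ✓
Line 3: buttercup(3) + through(1) + vine(1) = 5 ✓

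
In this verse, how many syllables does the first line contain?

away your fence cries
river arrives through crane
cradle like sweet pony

5

The first line: away (2), your (1), fence (1), cries (1) → 5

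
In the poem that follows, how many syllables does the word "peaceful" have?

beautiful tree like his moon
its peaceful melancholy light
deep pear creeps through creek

2

"peaceful" has 2 syllables.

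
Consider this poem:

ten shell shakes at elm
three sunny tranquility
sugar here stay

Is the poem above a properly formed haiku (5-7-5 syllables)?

No

Line 1: ten (1), shell (1), shakes (1), at (1), elm (1) → 5 ✓
Line 2: three (1), sunny (2), tranquility (4) → 7 ✓
Line 3: sugar (2), here (1), stay (1) → 4 (expected 5)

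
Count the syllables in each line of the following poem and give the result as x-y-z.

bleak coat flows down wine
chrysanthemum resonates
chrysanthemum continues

Line 1: bleak(1) + coat(1) + flows(1) + down(1) + wine(1) = 5
Line 2: chrysanthemum(4) + resonates(3) = 7
Line 3: chrysanthemum(4) + continues(3) = 7

5-7-7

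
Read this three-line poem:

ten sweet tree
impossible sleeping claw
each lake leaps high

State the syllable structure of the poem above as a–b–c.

Line 1: ten (1), sweet (1), tree (1) → 3
Line 2: impossible (4), sleeping (2), claw (1) → 7
Line 3: each (1), lake (1), leaps (1), high (1) → 4

3–7–4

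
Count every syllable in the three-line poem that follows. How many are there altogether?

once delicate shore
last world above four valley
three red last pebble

Line 1: once(1) + delicate(3) + shore(1) = 5
Line 2: last(1) + world(1) + above(2) + four(1) + valley(2) = 7
Line 3: three(1) + red(1) + last(1) + pebble(2) = 5
Total: 5 + 7 + 5 = 17

17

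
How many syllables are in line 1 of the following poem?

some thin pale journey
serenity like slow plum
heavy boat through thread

Line 1: some(1) + thin(1) + pale(1) + journey(2) = 5

5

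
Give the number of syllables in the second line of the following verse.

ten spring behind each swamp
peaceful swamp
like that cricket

The second line: peaceful (2), swamp (1) → 3

3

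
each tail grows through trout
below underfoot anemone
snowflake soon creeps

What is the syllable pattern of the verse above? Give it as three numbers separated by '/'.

Line 1: each (1), tail (1), grows (1), through (1), trout (1) → 5
Line 2: below (2), underfoot (3), anemone (4) → 9
Line 3: snowflake (2), soon (1), creeps (1) → 4

5/9/4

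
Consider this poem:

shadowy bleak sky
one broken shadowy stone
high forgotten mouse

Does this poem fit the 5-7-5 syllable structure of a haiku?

Yes

Line 1: "shadowy bleak sky": 3+1+1 = 5 ✓
Line 2: "one broken shadowy stone": 1+2+3+1 = 7 ✓
Line 3: "high forgotten mouse": 1+3+1 = 5 ✓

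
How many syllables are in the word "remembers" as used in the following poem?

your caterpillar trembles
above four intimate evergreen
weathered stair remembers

"remembers" has 3 syllables.

3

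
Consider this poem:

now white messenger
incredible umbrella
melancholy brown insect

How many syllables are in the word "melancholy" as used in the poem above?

4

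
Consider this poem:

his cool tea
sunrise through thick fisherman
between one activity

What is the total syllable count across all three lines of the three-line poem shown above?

17

Line 1: his (1), cool (1), tea (1) → 3
Line 2: sunrise (2), through (1), thick (1), fisherman (3) → 7
Line 3: between (2), one (1), activity (4) → 7
Total: 3 + 7 + 7 = 17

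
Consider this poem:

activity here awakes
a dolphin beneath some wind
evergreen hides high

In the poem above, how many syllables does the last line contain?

5

The last line: evergreen (3), hides (1), high (1) → 5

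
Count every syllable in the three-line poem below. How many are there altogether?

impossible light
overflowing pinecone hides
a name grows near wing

17

Line 1: impossible(4) + light(1) = 5
Line 2: overflowing(4) + pinecone(2) + hides(1) = 7
Line 3: a(1) + name(1) + grows(1) + near(1) + wing(1) = 5
Total: 5 + 7 + 5 = 17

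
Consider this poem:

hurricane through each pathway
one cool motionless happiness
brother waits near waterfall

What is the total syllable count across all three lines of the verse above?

22

Line 1: hurricane (3), through (1), each (1), pathway (2) → 7
Line 2: one (1), cool (1), motionless (3), happiness (3) → 8
Line 3: brother (2), waits (1), near (1), waterfall (3) → 7
Total: 7 + 8 + 7 = 22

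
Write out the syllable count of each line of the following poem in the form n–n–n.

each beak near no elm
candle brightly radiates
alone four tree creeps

Line 1: each (1), beak (1), near (1), no (1), elm (1) → 5
Line 2: candle (2), brightly (2), radiates (3) → 7
Line 3: alone (2), four (1), tree (1), creeps (1) → 5

5–7–5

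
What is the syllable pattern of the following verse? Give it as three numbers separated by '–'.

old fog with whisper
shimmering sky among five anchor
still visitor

5–9–4

Line 1: "old fog with whisper": 1+1+1+2 = 5
Line 2: "shimmering sky among five anchor": 3+1+2+1+2 = 9
Line 3: "still visitor": 1+3 = 4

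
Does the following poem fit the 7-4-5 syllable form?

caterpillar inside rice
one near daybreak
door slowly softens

Line 1: caterpillar(4) + inside(2) + rice(1) = 7 ✓
Line 2: one(1) + near(1) + daybreak(2) = 4 ✓
Line 3: door(1) + slowly(2) + softens(2) = 5 ✓

Yes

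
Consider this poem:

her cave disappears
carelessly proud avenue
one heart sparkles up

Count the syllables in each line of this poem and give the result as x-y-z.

Line 1: "her cave disappears": 1+1+3 = 5
Line 2: "carelessly proud avenue": 3+1+3 = 7
Line 3: "one heart sparkles up": 1+1+2+1 = 5

5-7-5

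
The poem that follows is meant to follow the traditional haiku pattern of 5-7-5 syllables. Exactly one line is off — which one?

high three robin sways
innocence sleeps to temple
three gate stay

Line 1: high (1), three (1), robin (2), sways (1) → 5 ✓
Line 2: innocence (3), sleeps (1), to (1), temple (2) → 7 ✓
Line 3: three (1), gate (1), stay (1) → 3 (expected 5)

Line 3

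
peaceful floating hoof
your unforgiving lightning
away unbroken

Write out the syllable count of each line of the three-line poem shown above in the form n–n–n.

Line 1: peaceful (2), floating (2), hoof (1) → 5
Line 2: your (1), unforgiving (4), lightning (2) → 7
Line 3: away (2), unbroken (3) → 5

5–7–5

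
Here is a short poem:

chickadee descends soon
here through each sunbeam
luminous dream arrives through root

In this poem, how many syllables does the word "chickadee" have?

3

"chickadee" has 3 syllables.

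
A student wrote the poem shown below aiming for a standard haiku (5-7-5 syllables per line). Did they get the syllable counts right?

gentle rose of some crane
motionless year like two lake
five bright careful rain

No

Line 1: "gentle rose of some crane": 2+1+1+1+1 = 6 (expected 5)
Line 2: "motionless year like two lake": 3+1+1+1+1 = 7 ✓
Line 3: "five bright careful rain": 1+1+2+1 = 5 ✓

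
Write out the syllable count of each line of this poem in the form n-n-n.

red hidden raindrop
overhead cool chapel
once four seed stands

5-6-4

Line 1: red(1) + hidden(2) + raindrop(2) = 5
Line 2: overhead(3) + cool(1) + chapel(2) = 6
Line 3: once(1) + four(1) + seed(1) + stands(1) = 4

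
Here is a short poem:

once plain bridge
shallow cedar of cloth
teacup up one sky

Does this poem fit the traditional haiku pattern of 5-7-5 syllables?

No

Line 1: "once plain bridge": 1+1+1 = 3 (expected 5)
Line 2: "shallow cedar of cloth": 2+2+1+1 = 6 (expected 7)
Line 3: "teacup up one sky": 2+1+1+1 = 5 ✓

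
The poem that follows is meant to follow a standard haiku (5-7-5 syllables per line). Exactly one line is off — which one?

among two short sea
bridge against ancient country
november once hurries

The third line

Line 1: "among two short sea": 2+1+1+1 = 5 ✓
Line 2: "bridge against ancient country": 1+2+2+2 = 7 ✓
Line 3: "november once hurries": 3+1+2 = 6 (expected 5)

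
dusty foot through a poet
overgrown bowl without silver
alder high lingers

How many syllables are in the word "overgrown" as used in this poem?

3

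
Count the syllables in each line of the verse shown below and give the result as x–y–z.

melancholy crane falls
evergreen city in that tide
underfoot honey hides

Line 1: melancholy (4), crane (1), falls (1) → 6
Line 2: evergreen (3), city (2), in (1), that (1), tide (1) → 8
Line 3: underfoot (3), honey (2), hides (1) → 6

6–8–6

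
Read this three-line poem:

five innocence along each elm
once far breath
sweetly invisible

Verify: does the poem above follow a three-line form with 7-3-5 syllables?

Line 1: "five innocence along each elm": 1+3+2+1+1 = 8 (expected 7)
Line 2: "once far breath": 1+1+1 = 3 ✓
Line 3: "sweetly invisible": 2+4 = 6 (expected 5)

No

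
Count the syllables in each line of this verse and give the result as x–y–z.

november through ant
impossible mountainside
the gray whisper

Line 1: "november through ant": 3+1+1 = 5
Line 2: "impossible mountainside": 4+3 = 7
Line 3: "the gray whisper": 1+1+2 = 4

5–7–4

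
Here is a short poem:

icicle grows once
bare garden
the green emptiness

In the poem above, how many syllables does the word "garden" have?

"garden" has 2 syllables.

2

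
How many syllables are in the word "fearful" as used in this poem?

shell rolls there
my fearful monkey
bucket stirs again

"fearful" has 2 syllables.

2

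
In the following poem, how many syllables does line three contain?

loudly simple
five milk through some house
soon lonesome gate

Line three: soon (1), lonesome (2), gate (1) → 4

4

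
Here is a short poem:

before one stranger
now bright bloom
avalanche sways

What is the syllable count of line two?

Line two: now (1), bright (1), bloom (1) → 3

3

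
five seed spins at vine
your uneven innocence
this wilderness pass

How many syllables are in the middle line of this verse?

The middle line: your(1) + uneven(3) + innocence(3) = 7

7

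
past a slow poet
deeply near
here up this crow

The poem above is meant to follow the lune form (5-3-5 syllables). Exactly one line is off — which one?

The third line

Line 1: past (1), a (1), slow (1), poet (2) → 5 ✓
Line 2: deeply (2), near (1) → 3 ✓
Line 3: here (1), up (1), this (1), crow (1) → 4 (expected 5)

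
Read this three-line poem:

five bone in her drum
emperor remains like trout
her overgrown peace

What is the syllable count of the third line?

5

The third line: "her overgrown peace": 1+3+1 = 5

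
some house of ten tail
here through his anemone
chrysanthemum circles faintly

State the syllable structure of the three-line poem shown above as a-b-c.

5-7-8

Line 1: some(1) + house(1) + of(1) + ten(1) + tail(1) = 5
Line 2: here(1) + through(1) + his(1) + anemone(4) = 7
Line 3: chrysanthemum(4) + circles(2) + faintly(2) = 8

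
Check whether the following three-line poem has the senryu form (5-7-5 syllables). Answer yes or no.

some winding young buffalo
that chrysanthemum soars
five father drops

Line 1: some (1), winding (2), young (1), buffalo (3) → 7 (expected 5)
Line 2: that (1), chrysanthemum (4), soars (1) → 6 (expected 7)
Line 3: five (1), father (2), drops (1) → 4 (expected 5)

No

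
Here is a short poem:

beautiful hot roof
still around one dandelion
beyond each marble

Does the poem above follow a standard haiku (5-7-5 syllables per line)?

Line 1: "beautiful hot roof": 3+1+1 = 5 ✓
Line 2: "still around one dandelion": 1+2+1+4 = 8 (expected 7)
Line 3: "beyond each marble": 2+1+2 = 5 ✓

No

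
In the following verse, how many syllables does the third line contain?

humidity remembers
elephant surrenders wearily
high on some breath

4

The third line: high(1) + on(1) + some(1) + breath(1) = 4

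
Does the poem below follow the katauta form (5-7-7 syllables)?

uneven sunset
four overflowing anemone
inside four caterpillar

Line 1: uneven (3), sunset (2) → 5 ✓
Line 2: four (1), overflowing (4), anemone (4) → 9 (expected 7)
Line 3: inside (2), four (1), caterpillar (4) → 7 ✓

No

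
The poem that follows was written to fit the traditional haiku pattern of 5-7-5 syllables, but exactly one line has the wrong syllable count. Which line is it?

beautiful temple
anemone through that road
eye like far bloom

Line 3

Line 1: beautiful (3), temple (2) → 5 ✓
Line 2: anemone (4), through (1), that (1), road (1) → 7 ✓
Line 3: eye (1), like (1), far (1), bloom (1) → 4 (expected 5)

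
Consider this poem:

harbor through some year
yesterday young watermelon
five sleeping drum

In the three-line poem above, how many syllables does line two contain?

Line two: yesterday(3) + young(1) + watermelon(4) = 8

8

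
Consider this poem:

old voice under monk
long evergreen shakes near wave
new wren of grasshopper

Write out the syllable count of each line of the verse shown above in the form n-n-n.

Line 1: "old voice under monk": 1+1+2+1 = 5
Line 2: "long evergreen shakes near wave": 1+3+1+1+1 = 7
Line 3: "new wren of grasshopper": 1+1+1+3 = 6

5-7-6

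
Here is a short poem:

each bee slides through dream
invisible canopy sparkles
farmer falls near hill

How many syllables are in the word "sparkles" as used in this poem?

"sparkles" has 2 syllables.

2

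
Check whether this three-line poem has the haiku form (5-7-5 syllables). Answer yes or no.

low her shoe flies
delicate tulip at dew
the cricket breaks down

Line 1: "low her shoe flies": 1+1+1+1 = 4 (expected 5)
Line 2: "delicate tulip at dew": 3+2+1+1 = 7 ✓
Line 3: "the cricket breaks down": 1+2+1+1 = 5 ✓

No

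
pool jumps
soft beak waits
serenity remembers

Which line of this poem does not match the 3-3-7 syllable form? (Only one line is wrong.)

The first line

Line 1: pool (1), jumps (1) → 2 (expected 3)
Line 2: soft (1), beak (1), waits (1) → 3 ✓
Line 3: serenity (4), remembers (3) → 7 ✓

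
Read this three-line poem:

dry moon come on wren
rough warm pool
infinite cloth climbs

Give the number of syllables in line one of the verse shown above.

Line one: "dry moon come on wren": 1+1+1+1+1 = 5

5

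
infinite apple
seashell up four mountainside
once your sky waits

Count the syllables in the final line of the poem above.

4

The final line: once (1), your (1), sky (1), waits (1) → 4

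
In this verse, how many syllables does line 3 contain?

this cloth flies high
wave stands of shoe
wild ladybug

Line 3: wild (1), ladybug (3) → 4

4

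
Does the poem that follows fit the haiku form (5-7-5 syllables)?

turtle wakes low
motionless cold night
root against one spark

No

Line 1: "turtle wakes low": 2+1+1 = 4 (expected 5)
Line 2: "motionless cold night": 3+1+1 = 5 (expected 7)
Line 3: "root against one spark": 1+2+1+1 = 5 ✓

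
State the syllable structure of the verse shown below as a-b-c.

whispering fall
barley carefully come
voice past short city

Line 1: "whispering fall": 3+1 = 4
Line 2: "barley carefully come": 2+3+1 = 6
Line 3: "voice past short city": 1+1+1+2 = 5

4-6-5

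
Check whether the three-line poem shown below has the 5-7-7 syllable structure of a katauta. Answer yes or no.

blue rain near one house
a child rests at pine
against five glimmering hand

Line 1: blue(1) + rain(1) + near(1) + one(1) + house(1) = 5 ✓
Line 2: a(1) + child(1) + rests(1) + at(1) + pine(1) = 5 (expected 7)
Line 3: against(2) + five(1) + glimmering(3) + hand(1) = 7 ✓

No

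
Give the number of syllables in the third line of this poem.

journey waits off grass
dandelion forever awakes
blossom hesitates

5

The third line: blossom (2), hesitates (3) → 5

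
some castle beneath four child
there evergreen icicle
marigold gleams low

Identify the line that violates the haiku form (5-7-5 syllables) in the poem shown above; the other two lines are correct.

The first line

Line 1: some (1), castle (2), beneath (2), four (1), child (1) → 7 (expected 5)
Line 2: there (1), evergreen (3), icicle (3) → 7 ✓
Line 3: marigold (3), gleams (1), low (1) → 5 ✓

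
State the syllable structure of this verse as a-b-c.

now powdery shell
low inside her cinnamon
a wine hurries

5-7-4

Line 1: "now powdery shell": 1+3+1 = 5
Line 2: "low inside her cinnamon": 1+2+1+3 = 7
Line 3: "a wine hurries": 1+1+2 = 4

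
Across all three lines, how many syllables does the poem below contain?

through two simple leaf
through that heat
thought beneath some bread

13

Line 1: "through two simple leaf": 1+1+2+1 = 5
Line 2: "through that heat": 1+1+1 = 3
Line 3: "thought beneath some bread": 1+2+1+1 = 5
Total: 5 + 3 + 5 = 13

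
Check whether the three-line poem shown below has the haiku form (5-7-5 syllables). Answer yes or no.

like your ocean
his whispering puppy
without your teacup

Line 1: like (1), your (1), ocean (2) → 4 (expected 5)
Line 2: his (1), whispering (3), puppy (2) → 6 (expected 7)
Line 3: without (2), your (1), teacup (2) → 5 ✓

No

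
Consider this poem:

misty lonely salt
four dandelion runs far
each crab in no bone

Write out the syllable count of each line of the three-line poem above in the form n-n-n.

5-7-5

Line 1: misty(2) + lonely(2) + salt(1) = 5
Line 2: four(1) + dandelion(4) + runs(1) + far(1) = 7
Line 3: each(1) + crab(1) + in(1) + no(1) + bone(1) = 5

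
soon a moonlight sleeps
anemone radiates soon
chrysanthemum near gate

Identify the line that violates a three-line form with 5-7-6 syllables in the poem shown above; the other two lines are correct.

Line 1: "soon a moonlight sleeps": 1+1+2+1 = 5 ✓
Line 2: "anemone radiates soon": 4+3+1 = 8 (expected 7)
Line 3: "chrysanthemum near gate": 4+1+1 = 6 ✓

The second line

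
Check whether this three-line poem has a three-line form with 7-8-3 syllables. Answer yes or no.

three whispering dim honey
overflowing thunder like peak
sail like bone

Yes

Line 1: "three whispering dim honey": 1+3+1+2 = 7 ✓
Line 2: "overflowing thunder like peak": 4+2+1+1 = 8 ✓
Line 3: "sail like bone": 1+1+1 = 3 ✓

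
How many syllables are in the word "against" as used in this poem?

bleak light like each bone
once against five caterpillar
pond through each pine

2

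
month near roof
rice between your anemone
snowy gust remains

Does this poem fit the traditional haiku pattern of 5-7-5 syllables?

Line 1: "month near roof": 1+1+1 = 3 (expected 5)
Line 2: "rice between your anemone": 1+2+1+4 = 8 (expected 7)
Line 3: "snowy gust remains": 2+1+2 = 5 ✓

No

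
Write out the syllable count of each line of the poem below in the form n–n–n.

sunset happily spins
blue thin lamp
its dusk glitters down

6–3–5

Line 1: "sunset happily spins": 2+3+1 = 6
Line 2: "blue thin lamp": 1+1+1 = 3
Line 3: "its dusk glitters down": 1+1+2+1 = 5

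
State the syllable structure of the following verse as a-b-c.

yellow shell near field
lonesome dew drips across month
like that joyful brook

Line 1: yellow(2) + shell(1) + near(1) + field(1) = 5
Line 2: lonesome(2) + dew(1) + drips(1) + across(2) + month(1) = 7
Line 3: like(1) + that(1) + joyful(2) + brook(1) = 5

5-7-5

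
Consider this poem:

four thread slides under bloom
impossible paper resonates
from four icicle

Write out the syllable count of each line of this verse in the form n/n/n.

Line 1: four (1), thread (1), slides (1), under (2), bloom (1) → 6
Line 2: impossible (4), paper (2), resonates (3) → 9
Line 3: from (1), four (1), icicle (3) → 5

6/9/5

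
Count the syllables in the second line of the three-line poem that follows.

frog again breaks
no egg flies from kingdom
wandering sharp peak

The second line: no (1), egg (1), flies (1), from (1), kingdom (2) → 6

6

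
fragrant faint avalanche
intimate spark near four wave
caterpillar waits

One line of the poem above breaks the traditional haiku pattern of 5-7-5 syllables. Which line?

Line 1: fragrant (2), faint (1), avalanche (3) → 6 (expected 5)
Line 2: intimate (3), spark (1), near (1), four (1), wave (1) → 7 ✓
Line 3: caterpillar (4), waits (1) → 5 ✓

The first line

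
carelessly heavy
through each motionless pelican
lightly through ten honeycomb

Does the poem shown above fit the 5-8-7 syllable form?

Yes

Line 1: carelessly (3), heavy (2) → 5 ✓
Line 2: through (1), each (1), motionless (3), pelican (3) → 8 ✓
Line 3: lightly (2), through (1), ten (1), honeycomb (3) → 7 ✓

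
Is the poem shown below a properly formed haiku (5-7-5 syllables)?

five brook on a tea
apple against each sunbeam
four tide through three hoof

Line 1: five (1), brook (1), on (1), a (1), tea (1) → 5 ✓
Line 2: apple (2), against (2), each (1), sunbeam (2) → 7 ✓
Line 3: four (1), tide (1), through (1), three (1), hoof (1) → 5 ✓

Yes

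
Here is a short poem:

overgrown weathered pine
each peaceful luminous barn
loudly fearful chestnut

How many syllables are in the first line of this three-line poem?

The first line: overgrown(3) + weathered(2) + pine(1) = 6

6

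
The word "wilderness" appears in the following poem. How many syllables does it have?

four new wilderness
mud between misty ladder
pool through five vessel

3

"wilderness" has 3 syllables.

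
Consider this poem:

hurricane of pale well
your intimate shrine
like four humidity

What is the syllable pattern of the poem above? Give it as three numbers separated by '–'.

Line 1: hurricane (3), of (1), pale (1), well (1) → 6
Line 2: your (1), intimate (3), shrine (1) → 5
Line 3: like (1), four (1), humidity (4) → 6

6–5–6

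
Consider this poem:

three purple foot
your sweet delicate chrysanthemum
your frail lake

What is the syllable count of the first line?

The first line: three (1), purple (2), foot (1) → 4

4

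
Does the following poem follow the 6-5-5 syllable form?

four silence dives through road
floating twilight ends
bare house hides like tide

Line 1: four(1) + silence(2) + dives(1) + through(1) + road(1) = 6 ✓
Line 2: floating(2) + twilight(2) + ends(1) = 5 ✓
Line 3: bare(1) + house(1) + hides(1) + like(1) + tide(1) = 5 ✓

Yes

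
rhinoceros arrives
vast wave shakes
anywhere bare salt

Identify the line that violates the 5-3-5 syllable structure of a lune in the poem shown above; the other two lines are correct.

Line 1

Line 1: rhinoceros (4), arrives (2) → 6 (expected 5)
Line 2: vast (1), wave (1), shakes (1) → 3 ✓
Line 3: anywhere (3), bare (1), salt (1) → 5 ✓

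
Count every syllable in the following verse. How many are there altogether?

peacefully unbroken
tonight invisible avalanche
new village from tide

20

Line 1: peacefully (3), unbroken (3) → 6
Line 2: tonight (2), invisible (4), avalanche (3) → 9
Line 3: new (1), village (2), from (1), tide (1) → 5
Total: 6 + 9 + 5 = 20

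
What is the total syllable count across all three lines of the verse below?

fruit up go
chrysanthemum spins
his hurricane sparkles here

15

Line 1: fruit(1) + up(1) + go(1) = 3
Line 2: chrysanthemum(4) + spins(1) = 5
Line 3: his(1) + hurricane(3) + sparkles(2) + here(1) = 7
Total: 3 + 5 + 7 = 15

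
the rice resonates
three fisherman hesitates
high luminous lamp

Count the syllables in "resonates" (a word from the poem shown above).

3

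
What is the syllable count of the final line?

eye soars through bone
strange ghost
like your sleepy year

5

The final line: "like your sleepy year": 1+1+2+1 = 5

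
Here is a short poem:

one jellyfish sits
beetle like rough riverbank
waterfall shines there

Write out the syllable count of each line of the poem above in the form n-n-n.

Line 1: one (1), jellyfish (3), sits (1) → 5
Line 2: beetle (2), like (1), rough (1), riverbank (3) → 7
Line 3: waterfall (3), shines (1), there (1) → 5

5-7-5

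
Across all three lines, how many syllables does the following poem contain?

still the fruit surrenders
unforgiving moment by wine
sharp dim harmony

19

Line 1: still (1), the (1), fruit (1), surrenders (3) → 6
Line 2: unforgiving (4), moment (2), by (1), wine (1) → 8
Line 3: sharp (1), dim (1), harmony (3) → 5
Total: 6 + 8 + 5 = 19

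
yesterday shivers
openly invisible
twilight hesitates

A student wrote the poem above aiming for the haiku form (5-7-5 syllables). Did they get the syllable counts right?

Yes

Line 1: "yesterday shivers": 3+2 = 5 ✓
Line 2: "openly invisible": 3+4 = 7 ✓
Line 3: "twilight hesitates": 2+3 = 5 ✓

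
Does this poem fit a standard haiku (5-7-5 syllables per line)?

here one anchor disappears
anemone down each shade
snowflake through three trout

Line 1: here (1), one (1), anchor (2), disappears (3) → 7 (expected 5)
Line 2: anemone (4), down (1), each (1), shade (1) → 7 ✓
Line 3: snowflake (2), through (1), three (1), trout (1) → 5 ✓

No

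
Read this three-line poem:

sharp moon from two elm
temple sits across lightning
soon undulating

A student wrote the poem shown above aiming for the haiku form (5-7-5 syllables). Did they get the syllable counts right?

Yes

Line 1: sharp(1) + moon(1) + from(1) + two(1) + elm(1) = 5 ✓
Line 2: temple(2) + sits(1) + across(2) + lightning(2) = 7 ✓
Line 3: soon(1) + undulating(4) = 5 ✓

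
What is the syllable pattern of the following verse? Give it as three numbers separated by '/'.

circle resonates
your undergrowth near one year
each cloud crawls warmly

5/7/5

Line 1: "circle resonates": 2+3 = 5
Line 2: "your undergrowth near one year": 1+3+1+1+1 = 7
Line 3: "each cloud crawls warmly": 1+1+1+2 = 5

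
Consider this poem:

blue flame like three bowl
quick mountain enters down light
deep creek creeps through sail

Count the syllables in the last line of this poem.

The last line: deep (1), creek (1), creeps (1), through (1), sail (1) → 5

5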